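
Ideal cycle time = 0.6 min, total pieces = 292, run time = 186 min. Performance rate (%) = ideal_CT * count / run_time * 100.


Formula: Performance = (Ideal CT * Total Count) / Run Time * 100
Ideal output time = 0.6 * 292 = 175.2 min
Performance = 175.2 / 186 * 100 = 94.2%

94.2%


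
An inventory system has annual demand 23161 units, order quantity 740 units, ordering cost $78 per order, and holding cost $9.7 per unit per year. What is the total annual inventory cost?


TC = 23161/740 * 78 + 740/2 * 9.7

$6030.29


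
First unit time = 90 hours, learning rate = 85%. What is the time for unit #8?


Formula: T_n = T_1 * (learning_rate)^(log2(n)) where learning_rate = rate/100
Doublings = log2(8) = 3
T_n = 90 * 0.85^3
T_n = 90 * 0.6141 = 55.3 hours

55.3 hours


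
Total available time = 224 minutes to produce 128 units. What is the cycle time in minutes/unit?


Formula: CT = Available Time / Number of Units
CT = 224 min / 128 units
CT = 1.75 min/unit

1.75 min/unit


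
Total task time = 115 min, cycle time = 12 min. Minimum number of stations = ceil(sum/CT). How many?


Formula: N_min = ceil(Sum of Task Times / Cycle Time)
N_min = ceil(115 min / 12 min) = ceil(9.5833)
N_min = 10 stations

10


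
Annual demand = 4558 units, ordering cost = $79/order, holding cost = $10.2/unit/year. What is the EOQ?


Formula: EOQ = sqrt(2 * D * S / H)
Numerator: 2 * 4558 * 79 = 720164
2DS/H = 720164 / 10.2 = 70604.3
EOQ = sqrt(70604.3) = 265.7 units

265.7 units


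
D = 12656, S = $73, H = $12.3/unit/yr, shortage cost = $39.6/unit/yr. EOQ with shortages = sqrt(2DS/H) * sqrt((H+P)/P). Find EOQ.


Formula: EOQ* = sqrt(2DS/H) * sqrt((H+P)/P)
Base EOQ = sqrt(2*12656*73/12.3) = 387.59 units
Correction = sqrt((12.3+39.6)/39.6) = 1.14482
EOQ* = 387.59 * 1.14482 = 443.7 units

443.7 units


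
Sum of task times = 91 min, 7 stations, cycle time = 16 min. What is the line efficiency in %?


Formula: Efficiency = Sum of Task Times / (N_stations * CT) * 100
Total station capacity = 7 stations * 16 min = 112 min
Efficiency = 91 / 112 * 100 = 81.3%

81.3%


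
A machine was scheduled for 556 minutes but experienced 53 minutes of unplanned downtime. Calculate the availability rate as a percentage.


Formula: Availability = (Planned Time - Downtime) / Planned Time * 100
Uptime = 556 - 53 = 503 min
Availability = 503 / 556 * 100 = 90.5%

90.5%


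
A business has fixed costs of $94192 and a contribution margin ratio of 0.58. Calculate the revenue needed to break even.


Formula: BER = Fixed Costs / Contribution Margin Ratio
BER = $94192 / 0.58
BER = $162400.00 (to the nearest cent)

$162400.00


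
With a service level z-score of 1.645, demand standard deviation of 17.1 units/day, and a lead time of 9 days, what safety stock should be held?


Formula: SS = z * sigma_d * sqrt(LT)
sqrt(LT) = sqrt(9) = 3.0
SS = 1.645 * 17.1 * 3.0
SS = 84.4 units

84.4 units


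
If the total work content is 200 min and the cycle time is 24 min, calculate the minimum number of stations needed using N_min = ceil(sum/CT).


Formula: N_min = ceil(Sum of Task Times / Cycle Time)
N_min = ceil(200 min / 24 min) = ceil(8.3333)
N_min = 9 stations

9


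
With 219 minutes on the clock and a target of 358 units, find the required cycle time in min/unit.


Formula: CT = Available Time / Number of Units
CT = 219 min / 358 units
CT = 0.61 min/unit

0.61 min/unit


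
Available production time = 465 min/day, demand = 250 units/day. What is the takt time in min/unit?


Formula: Takt Time = Available Production Time / Customer Demand
Takt = 465 min/day / 250 units/day
Takt = 1.86 min/unit

1.86 min/unit


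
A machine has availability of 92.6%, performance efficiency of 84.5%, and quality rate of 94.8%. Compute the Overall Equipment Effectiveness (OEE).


Formula: OEE = Availability * Performance * Quality / 10000
A * P = 92.6% * 84.5% / 100 = 78.25%
OEE = 78.25% * 94.8% / 100 = 74.2%

74.2%


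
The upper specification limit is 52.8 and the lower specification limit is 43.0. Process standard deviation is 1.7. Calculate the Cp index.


Cp = (52.8 - 43.0) / (6 * 1.7)

0.96


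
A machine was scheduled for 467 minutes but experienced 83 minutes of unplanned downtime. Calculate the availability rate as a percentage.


Formula: Availability = (Planned Time - Downtime) / Planned Time * 100
Uptime = 467 - 83 = 384 min
Availability = 384 / 467 * 100 = 82.2%

82.2%


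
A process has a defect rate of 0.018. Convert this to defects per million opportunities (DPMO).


DPMO = defect_rate * 1000000 = 0.018 * 1000000

18000


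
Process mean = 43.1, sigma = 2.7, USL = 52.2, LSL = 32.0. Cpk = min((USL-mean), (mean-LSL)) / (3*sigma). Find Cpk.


Cpu = (52.2 - 43.1) / (3 * 2.7) = 1.12
Cpl = (43.1 - 32.0) / (3 * 2.7) = 1.37
Cpk = min(1.12, 1.37) = 1.12

1.12


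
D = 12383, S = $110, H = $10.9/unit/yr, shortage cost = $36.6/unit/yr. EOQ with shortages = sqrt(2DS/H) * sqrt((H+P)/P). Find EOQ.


Formula: EOQ* = sqrt(2DS/H) * sqrt((H+P)/P)
Base EOQ = sqrt(2*12383*110/10.9) = 499.93 units
Correction = sqrt((10.9+36.6)/36.6) = 1.13922
EOQ* = 499.93 * 1.13922 = 569.5 units

569.5 units


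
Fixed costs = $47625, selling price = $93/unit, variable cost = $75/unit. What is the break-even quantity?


Formula: BEQ = Fixed Costs / (Price - Variable Cost)
Contribution margin = $93 - $75 = $18/unit
BEQ = ceil($47625 / $18/unit) = ceil(2645.83) = 2646 units

2646 units


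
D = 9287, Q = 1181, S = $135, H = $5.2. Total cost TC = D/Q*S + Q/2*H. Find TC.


TC = 9287/1181 * 135 + 1181/2 * 5.2

$4132.20


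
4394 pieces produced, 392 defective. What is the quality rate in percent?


Formula: Quality Rate = Good Pieces / Total Pieces * 100
Good pieces = 4394 - 392 = 4002
QR = 4002 / 4394 * 100 = 91.1%

91.1%


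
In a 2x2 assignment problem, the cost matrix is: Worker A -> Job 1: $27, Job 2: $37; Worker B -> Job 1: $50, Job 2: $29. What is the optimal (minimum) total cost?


Option 1: A->1 + B->2 = $27 + $29 = $56
Option 2: A->2 + B->1 = $37 + $50 = $87
Min cost = min($56, $87) = $56

$56


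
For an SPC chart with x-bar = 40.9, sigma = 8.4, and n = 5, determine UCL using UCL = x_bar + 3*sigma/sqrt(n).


UCL = 40.9 + 3 * 8.4 / sqrt(5)

52.17


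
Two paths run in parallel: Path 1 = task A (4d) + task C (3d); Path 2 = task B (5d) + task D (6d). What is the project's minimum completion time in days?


Path 1 = 4 + 3 = 7 days
Path 2 = 5 + 6 = 11 days
Duration = max(7, 11) = 11 days

11 days


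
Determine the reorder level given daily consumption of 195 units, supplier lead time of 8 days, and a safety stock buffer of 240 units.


Formula: ROP = (Daily Demand * Lead Time) + Safety Stock
Demand during lead time = 195 * 8 = 1560 units
ROP = 1560 + 240 = 1800 units

1800 units


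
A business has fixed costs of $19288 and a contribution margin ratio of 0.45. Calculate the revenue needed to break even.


Formula: BER = Fixed Costs / Contribution Margin Ratio
BER = $19288 / 0.45
BER = $42862.22 (to the nearest cent)

$42862.22


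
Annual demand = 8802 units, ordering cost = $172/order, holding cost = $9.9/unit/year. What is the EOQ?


Formula: EOQ = sqrt(2 * D * S / H)
Numerator: 2 * 8802 * 172 = 3027888
2DS/H = 3027888 / 9.9 = 305847.3
EOQ = sqrt(305847.3) = 553.0 units

553.0 units


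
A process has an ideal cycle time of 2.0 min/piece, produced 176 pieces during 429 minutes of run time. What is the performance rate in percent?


Formula: Performance = (Ideal CT * Total Count) / Run Time * 100
Ideal output time = 2.0 * 176 = 352.0 min
Performance = 352.0 / 429 * 100 = 82.1%

82.1%


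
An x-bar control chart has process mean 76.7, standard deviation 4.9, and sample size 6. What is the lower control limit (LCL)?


LCL = 76.7 - 3 * 4.9 / sqrt(6)

70.7


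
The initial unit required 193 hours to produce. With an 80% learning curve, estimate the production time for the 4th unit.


Formula: T_n = T_1 * (learning_rate)^(log2(n)) where learning_rate = rate/100
Doublings = log2(4) = 2
T_n = 193 * 0.8^2
T_n = 193 * 0.64 = 123.5 hours

123.5 hours


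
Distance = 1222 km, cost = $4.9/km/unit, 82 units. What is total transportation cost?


TC = dist * cost * units = 1222 * 4.9 * 82 = $490999.60

$490999.60


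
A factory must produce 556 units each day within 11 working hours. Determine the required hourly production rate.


Formula: Production Rate = Daily Demand / Available Hours
Rate = 556 units/day / 11 hours/day
Rate = 50.5 units/hour

50.5 units/hour


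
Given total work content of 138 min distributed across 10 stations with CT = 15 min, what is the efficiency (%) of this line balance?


Formula: Efficiency = Sum of Task Times / (N_stations * CT) * 100
Total station capacity = 10 stations * 15 min = 150 min
Efficiency = 138 / 150 * 100 = 92.0%

92.0%


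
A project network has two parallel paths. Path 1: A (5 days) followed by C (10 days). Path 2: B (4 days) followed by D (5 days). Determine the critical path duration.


Path 1 = 5 + 10 = 15 days
Path 2 = 4 + 5 = 9 days
Duration = max(15, 9) = 15 days

15 days


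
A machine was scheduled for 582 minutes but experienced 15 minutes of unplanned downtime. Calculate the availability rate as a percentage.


Formula: Availability = (Planned Time - Downtime) / Planned Time * 100
Uptime = 582 - 15 = 567 min
Availability = 567 / 582 * 100 = 97.4%

97.4%


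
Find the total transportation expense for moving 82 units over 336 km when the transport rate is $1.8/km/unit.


TC = dist * cost * units = 336 * 1.8 * 82 = $49593.60

$49593.60


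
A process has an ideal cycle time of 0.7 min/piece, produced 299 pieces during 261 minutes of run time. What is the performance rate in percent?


Formula: Performance = (Ideal CT * Total Count) / Run Time * 100
Ideal output time = 0.7 * 299 = 209.3 min
Performance = 209.3 / 261 * 100 = 80.2%

80.2%


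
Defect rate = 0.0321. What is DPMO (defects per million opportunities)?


DPMO = defect_rate * 1000000 = 0.0321 * 1000000

32100


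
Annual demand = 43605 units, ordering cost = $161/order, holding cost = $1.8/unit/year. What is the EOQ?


Formula: EOQ = sqrt(2 * D * S / H)
Numerator: 2 * 43605 * 161 = 14040810
2DS/H = 14040810 / 1.8 = 7800450.0
EOQ = sqrt(7800450.0) = 2792.9 units

2792.9 units


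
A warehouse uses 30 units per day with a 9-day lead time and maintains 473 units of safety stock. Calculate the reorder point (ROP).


Formula: ROP = (Daily Demand * Lead Time) + Safety Stock
Demand during lead time = 30 * 9 = 270 units
ROP = 270 + 473 = 743 units

743 units


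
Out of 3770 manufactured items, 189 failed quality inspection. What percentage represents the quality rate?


Formula: Quality Rate = Good Pieces / Total Pieces * 100
Good pieces = 3770 - 189 = 3581
QR = 3581 / 3770 * 100 = 95.0%

95.0%


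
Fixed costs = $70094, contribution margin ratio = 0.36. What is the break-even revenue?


Formula: BER = Fixed Costs / Contribution Margin Ratio
BER = $70094 / 0.36
BER = $194705.56 (to the nearest cent)

$194705.56


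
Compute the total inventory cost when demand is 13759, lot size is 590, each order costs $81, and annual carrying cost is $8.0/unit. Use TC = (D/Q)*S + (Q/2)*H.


TC = 13759/590 * 81 + 590/2 * 8.0

$4248.95


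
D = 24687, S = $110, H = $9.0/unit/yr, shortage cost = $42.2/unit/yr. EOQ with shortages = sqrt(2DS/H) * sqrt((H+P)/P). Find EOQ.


Formula: EOQ* = sqrt(2DS/H) * sqrt((H+P)/P)
Base EOQ = sqrt(2*24687*110/9.0) = 776.83 units
Correction = sqrt((9.0+42.2)/42.2) = 1.10149
EOQ* = 776.83 * 1.10149 = 855.7 units

855.7 units


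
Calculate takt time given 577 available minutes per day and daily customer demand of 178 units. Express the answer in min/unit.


Formula: Takt Time = Available Production Time / Customer Demand
Takt = 577 min/day / 178 units/day
Takt = 3.24 min/unit

3.24 min/unit


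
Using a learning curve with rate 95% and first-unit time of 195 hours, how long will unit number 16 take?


Formula: T_n = T_1 * (learning_rate)^(log2(n)) where learning_rate = rate/100
Doublings = log2(16) = 4
T_n = 195 * 0.95^4
T_n = 195 * 0.8145 = 158.8 hours

158.8 hours


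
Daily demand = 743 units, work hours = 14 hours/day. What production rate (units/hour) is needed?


Formula: Production Rate = Daily Demand / Available Hours
Rate = 743 units/day / 14 hours/day
Rate = 53.1 units/hour

53.1 units/hour


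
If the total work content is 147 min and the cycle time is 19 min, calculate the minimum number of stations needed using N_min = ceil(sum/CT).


Formula: N_min = ceil(Sum of Task Times / Cycle Time)
N_min = ceil(147 min / 19 min) = ceil(7.7368)
N_min = 8 stations

8


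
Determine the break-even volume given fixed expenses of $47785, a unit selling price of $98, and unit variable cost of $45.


Formula: BEQ = Fixed Costs / (Price - Variable Cost)
Contribution margin = $98 - $45 = $53/unit
BEQ = ceil($47785 / $53/unit) = ceil(901.6) = 902 units

902 units


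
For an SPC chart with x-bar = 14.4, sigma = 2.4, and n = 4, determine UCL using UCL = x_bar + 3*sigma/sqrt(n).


UCL = 14.4 + 3 * 2.4 / sqrt(4)

18.0


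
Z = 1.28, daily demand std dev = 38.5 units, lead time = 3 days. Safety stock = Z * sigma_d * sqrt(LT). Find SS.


Formula: SS = z * sigma_d * sqrt(LT)
sqrt(LT) = sqrt(3) = 1.7321
SS = 1.28 * 38.5 * 1.7321
SS = 85.4 units

85.4 units


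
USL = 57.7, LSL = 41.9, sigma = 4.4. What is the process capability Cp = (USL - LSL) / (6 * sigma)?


Cp = (57.7 - 41.9) / (6 * 4.4)

0.6


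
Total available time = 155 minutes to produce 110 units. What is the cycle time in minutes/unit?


Formula: CT = Available Time / Number of Units
CT = 155 min / 110 units
CT = 1.41 min/unit

1.41 min/unit


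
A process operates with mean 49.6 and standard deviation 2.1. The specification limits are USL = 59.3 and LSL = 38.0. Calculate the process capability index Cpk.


Cpu = (59.3 - 49.6) / (3 * 2.1) = 1.54
Cpl = (49.6 - 38.0) / (3 * 2.1) = 1.84
Cpk = min(1.54, 1.84) = 1.54

1.54


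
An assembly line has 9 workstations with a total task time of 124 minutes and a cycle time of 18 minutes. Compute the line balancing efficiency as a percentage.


Formula: Efficiency = Sum of Task Times / (N_stations * CT) * 100
Total station capacity = 9 stations * 18 min = 162 min
Efficiency = 124 / 162 * 100 = 76.5%

76.5%


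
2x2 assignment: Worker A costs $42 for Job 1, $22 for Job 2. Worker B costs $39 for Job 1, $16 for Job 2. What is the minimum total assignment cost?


Option 1: A->1 + B->2 = $42 + $16 = $58
Option 2: A->2 + B->1 = $22 + $39 = $61
Min cost = min($58, $61) = $58

$58


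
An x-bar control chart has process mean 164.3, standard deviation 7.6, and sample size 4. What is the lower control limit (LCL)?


LCL = 164.3 - 3 * 7.6 / sqrt(4)

152.9


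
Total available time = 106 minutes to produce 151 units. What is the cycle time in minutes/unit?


Formula: CT = Available Time / Number of Units
CT = 106 min / 151 units
CT = 0.7 min/unit

0.7 min/unit


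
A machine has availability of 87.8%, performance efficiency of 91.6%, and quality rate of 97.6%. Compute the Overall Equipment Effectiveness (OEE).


Formula: OEE = Availability * Performance * Quality / 10000
A * P = 87.8% * 91.6% / 100 = 80.42%
OEE = 80.42% * 97.6% / 100 = 78.5%

78.5%


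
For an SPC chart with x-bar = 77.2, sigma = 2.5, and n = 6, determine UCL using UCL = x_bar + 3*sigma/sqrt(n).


UCL = 77.2 + 3 * 2.5 / sqrt(6)

80.26


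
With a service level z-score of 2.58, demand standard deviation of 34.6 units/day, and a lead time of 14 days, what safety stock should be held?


Formula: SS = z * sigma_d * sqrt(LT)
sqrt(LT) = sqrt(14) = 3.7417
SS = 2.58 * 34.6 * 3.7417
SS = 334.0 units

334.0 units


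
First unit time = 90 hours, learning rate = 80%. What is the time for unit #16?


Formula: T_n = T_1 * (learning_rate)^(log2(n)) where learning_rate = rate/100
Doublings = log2(16) = 4
T_n = 90 * 0.8^4
T_n = 90 * 0.4096 = 36.9 hours

36.9 hours


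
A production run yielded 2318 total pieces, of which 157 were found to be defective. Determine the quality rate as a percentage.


Formula: Quality Rate = Good Pieces / Total Pieces * 100
Good pieces = 2318 - 157 = 2161
QR = 2161 / 2318 * 100 = 93.2%

93.2%


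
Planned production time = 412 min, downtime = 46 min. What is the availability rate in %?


Formula: Availability = (Planned Time - Downtime) / Planned Time * 100
Uptime = 412 - 46 = 366 min
Availability = 366 / 412 * 100 = 88.8%

88.8%


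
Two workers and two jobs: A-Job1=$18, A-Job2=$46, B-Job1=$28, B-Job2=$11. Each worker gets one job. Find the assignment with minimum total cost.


Option 1: A->1 + B->2 = $18 + $11 = $29
Option 2: A->2 + B->1 = $46 + $28 = $74
Min cost = min($29, $74) = $29

$29


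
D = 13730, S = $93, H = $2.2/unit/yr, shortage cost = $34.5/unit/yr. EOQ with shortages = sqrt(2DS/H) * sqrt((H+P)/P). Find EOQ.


Formula: EOQ* = sqrt(2DS/H) * sqrt((H+P)/P)
Base EOQ = sqrt(2*13730*93/2.2) = 1077.41 units
Correction = sqrt((2.2+34.5)/34.5) = 1.03139
EOQ* = 1077.41 * 1.03139 = 1111.2 units

1111.2 units


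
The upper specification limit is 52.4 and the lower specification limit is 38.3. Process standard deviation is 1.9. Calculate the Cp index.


Cp = (52.4 - 38.3) / (6 * 1.9)

1.24


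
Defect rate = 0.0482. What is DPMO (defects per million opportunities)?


DPMO = defect_rate * 1000000 = 0.0482 * 1000000

48200


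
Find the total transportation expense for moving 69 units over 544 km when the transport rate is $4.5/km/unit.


TC = dist * cost * units = 544 * 4.5 * 69 = $168912.00

$168912.00


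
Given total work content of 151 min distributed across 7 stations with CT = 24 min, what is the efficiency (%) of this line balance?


Formula: Efficiency = Sum of Task Times / (N_stations * CT) * 100
Total station capacity = 7 stations * 24 min = 168 min
Efficiency = 151 / 168 * 100 = 89.9%

89.9%


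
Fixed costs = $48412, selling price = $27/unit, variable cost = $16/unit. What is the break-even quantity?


Formula: BEQ = Fixed Costs / (Price - Variable Cost)
Contribution margin = $27 - $16 = $11/unit
BEQ = ceil($48412 / $11/unit) = ceil(4401.09) = 4402 units

4402 units


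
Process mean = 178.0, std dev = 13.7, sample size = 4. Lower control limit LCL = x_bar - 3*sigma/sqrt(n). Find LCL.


LCL = 178.0 - 3 * 13.7 / sqrt(4)

157.45


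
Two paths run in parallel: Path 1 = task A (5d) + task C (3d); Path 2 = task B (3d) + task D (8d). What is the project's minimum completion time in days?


Path 1 = 5 + 3 = 8 days
Path 2 = 3 + 8 = 11 days
Duration = max(8, 11) = 11 days

11 days


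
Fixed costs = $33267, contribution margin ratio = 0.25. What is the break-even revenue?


Formula: BER = Fixed Costs / Contribution Margin Ratio
BER = $33267 / 0.25
BER = $133068.00 (to the nearest cent)

$133068.00


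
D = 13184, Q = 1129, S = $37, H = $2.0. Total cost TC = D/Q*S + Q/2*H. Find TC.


TC = 13184/1129 * 37 + 1129/2 * 2.0

$1561.07


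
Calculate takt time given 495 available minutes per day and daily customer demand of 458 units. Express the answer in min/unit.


Formula: Takt Time = Available Production Time / Customer Demand
Takt = 495 min/day / 458 units/day
Takt = 1.08 min/unit

1.08 min/unit


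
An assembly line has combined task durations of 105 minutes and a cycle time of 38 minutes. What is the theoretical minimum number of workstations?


Formula: N_min = ceil(Sum of Task Times / Cycle Time)
N_min = ceil(105 min / 38 min) = ceil(2.7632)
N_min = 3 stations

3


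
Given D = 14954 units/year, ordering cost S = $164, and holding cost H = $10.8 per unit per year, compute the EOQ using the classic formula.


Formula: EOQ = sqrt(2 * D * S / H)
Numerator: 2 * 14954 * 164 = 4904912
2DS/H = 4904912 / 10.8 = 454158.5
EOQ = sqrt(454158.5) = 673.9 units

673.9 units


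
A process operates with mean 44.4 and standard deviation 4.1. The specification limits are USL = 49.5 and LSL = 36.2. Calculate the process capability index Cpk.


Cpu = (49.5 - 44.4) / (3 * 4.1) = 0.41
Cpl = (44.4 - 36.2) / (3 * 4.1) = 0.67
Cpk = min(0.41, 0.67) = 0.41

0.41


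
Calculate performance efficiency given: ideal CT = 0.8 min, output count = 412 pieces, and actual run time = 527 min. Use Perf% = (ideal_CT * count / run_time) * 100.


Formula: Performance = (Ideal CT * Total Count) / Run Time * 100
Ideal output time = 0.8 * 412 = 329.6 min
Performance = 329.6 / 527 * 100 = 62.5%

62.5%


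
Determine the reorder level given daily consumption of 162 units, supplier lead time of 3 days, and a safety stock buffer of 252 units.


Formula: ROP = (Daily Demand * Lead Time) + Safety Stock
Demand during lead time = 162 * 3 = 486 units
ROP = 486 + 252 = 738 units

738 units


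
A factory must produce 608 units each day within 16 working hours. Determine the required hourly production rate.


Formula: Production Rate = Daily Demand / Available Hours
Rate = 608 units/day / 16 hours/day
Rate = 38.0 units/hour

38.0 units/hour


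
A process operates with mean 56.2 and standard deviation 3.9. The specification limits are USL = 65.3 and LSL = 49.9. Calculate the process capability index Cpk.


Cpu = (65.3 - 56.2) / (3 * 3.9) = 0.78
Cpl = (56.2 - 49.9) / (3 * 3.9) = 0.54
Cpk = min(0.78, 0.54) = 0.54

0.54


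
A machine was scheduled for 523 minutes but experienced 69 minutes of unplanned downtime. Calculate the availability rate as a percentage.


Formula: Availability = (Planned Time - Downtime) / Planned Time * 100
Uptime = 523 - 69 = 454 min
Availability = 454 / 523 * 100 = 86.8%

86.8%


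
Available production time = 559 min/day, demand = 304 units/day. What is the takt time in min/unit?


Formula: Takt Time = Available Production Time / Customer Demand
Takt = 559 min/day / 304 units/day
Takt = 1.84 min/unit

1.84 min/unit


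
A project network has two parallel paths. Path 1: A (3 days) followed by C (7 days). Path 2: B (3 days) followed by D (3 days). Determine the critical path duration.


Path 1 = 3 + 7 = 10 days
Path 2 = 3 + 3 = 6 days
Duration = max(10, 6) = 10 days

10 days


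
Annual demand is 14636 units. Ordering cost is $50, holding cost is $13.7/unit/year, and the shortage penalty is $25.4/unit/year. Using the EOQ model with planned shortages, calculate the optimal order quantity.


Formula: EOQ* = sqrt(2DS/H) * sqrt((H+P)/P)
Base EOQ = sqrt(2*14636*50/13.7) = 326.85 units
Correction = sqrt((13.7+25.4)/25.4) = 1.24071
EOQ* = 326.85 * 1.24071 = 405.5 units

405.5 units


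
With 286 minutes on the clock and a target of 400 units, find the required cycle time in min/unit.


Formula: CT = Available Time / Number of Units
CT = 286 min / 400 units
CT = 0.72 min/unit

0.72 min/unit


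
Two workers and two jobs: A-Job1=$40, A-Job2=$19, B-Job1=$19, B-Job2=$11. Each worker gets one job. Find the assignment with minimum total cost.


Option 1: A->1 + B->2 = $40 + $11 = $51
Option 2: A->2 + B->1 = $19 + $19 = $38
Min cost = min($51, $38) = $38

$38


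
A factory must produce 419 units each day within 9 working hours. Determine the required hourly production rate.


Formula: Production Rate = Daily Demand / Available Hours
Rate = 419 units/day / 9 hours/day
Rate = 46.6 units/hour

46.6 units/hour


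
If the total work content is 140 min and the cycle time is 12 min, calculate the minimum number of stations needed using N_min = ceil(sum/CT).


Formula: N_min = ceil(Sum of Task Times / Cycle Time)
N_min = ceil(140 min / 12 min) = ceil(11.6667)
N_min = 12 stations

12


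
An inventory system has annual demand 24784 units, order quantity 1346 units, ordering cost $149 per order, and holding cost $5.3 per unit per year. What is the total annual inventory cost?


TC = 24784/1346 * 149 + 1346/2 * 5.3

$6310.45


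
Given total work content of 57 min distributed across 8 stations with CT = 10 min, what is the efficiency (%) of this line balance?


Formula: Efficiency = Sum of Task Times / (N_stations * CT) * 100
Total station capacity = 8 stations * 10 min = 80 min
Efficiency = 57 / 80 * 100 = 71.3%

71.3%


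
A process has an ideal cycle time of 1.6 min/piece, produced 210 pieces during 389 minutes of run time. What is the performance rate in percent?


Formula: Performance = (Ideal CT * Total Count) / Run Time * 100
Ideal output time = 1.6 * 210 = 336.0 min
Performance = 336.0 / 389 * 100 = 86.4%

86.4%


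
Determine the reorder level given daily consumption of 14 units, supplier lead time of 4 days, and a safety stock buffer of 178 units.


Formula: ROP = (Daily Demand * Lead Time) + Safety Stock
Demand during lead time = 14 * 4 = 56 units
ROP = 56 + 178 = 234 units

234 units


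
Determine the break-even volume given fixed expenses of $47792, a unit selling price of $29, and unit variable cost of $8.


Formula: BEQ = Fixed Costs / (Price - Variable Cost)
Contribution margin = $29 - $8 = $21/unit
BEQ = ceil($47792 / $21/unit) = ceil(2275.81) = 2276 units

2276 units


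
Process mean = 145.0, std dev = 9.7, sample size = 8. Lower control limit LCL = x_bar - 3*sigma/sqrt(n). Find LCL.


LCL = 145.0 - 3 * 9.7 / sqrt(8)

134.71


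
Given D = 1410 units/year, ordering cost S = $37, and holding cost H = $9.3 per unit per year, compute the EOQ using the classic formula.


Formula: EOQ = sqrt(2 * D * S / H)
Numerator: 2 * 1410 * 37 = 104340
2DS/H = 104340 / 9.3 = 11219.4
EOQ = sqrt(11219.4) = 105.9 units

105.9 units


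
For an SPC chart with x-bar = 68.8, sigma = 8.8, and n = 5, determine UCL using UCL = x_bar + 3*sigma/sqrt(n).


UCL = 68.8 + 3 * 8.8 / sqrt(5)

80.61


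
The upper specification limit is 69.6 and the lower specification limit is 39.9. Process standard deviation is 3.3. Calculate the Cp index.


Cp = (69.6 - 39.9) / (6 * 3.3)

1.5


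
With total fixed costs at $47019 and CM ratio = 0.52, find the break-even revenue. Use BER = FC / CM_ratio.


Formula: BER = Fixed Costs / Contribution Margin Ratio
BER = $47019 / 0.52
BER = $90421.15 (to the nearest cent)

$90421.15


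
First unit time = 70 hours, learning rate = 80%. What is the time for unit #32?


Formula: T_n = T_1 * (learning_rate)^(log2(n)) where learning_rate = rate/100
Doublings = log2(32) = 5
T_n = 70 * 0.8^5
T_n = 70 * 0.3277 = 22.9 hours

22.9 hours


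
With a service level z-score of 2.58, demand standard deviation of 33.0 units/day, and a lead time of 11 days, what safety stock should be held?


Formula: SS = z * sigma_d * sqrt(LT)
sqrt(LT) = sqrt(11) = 3.3166
SS = 2.58 * 33.0 * 3.3166
SS = 282.4 units

282.4 units


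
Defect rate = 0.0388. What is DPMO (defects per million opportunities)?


DPMO = defect_rate * 1000000 = 0.0388 * 1000000

38800


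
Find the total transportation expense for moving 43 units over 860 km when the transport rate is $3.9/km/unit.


TC = dist * cost * units = 860 * 3.9 * 43 = $144222.00

$144222.00


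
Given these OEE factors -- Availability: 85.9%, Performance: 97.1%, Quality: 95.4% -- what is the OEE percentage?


Formula: OEE = Availability * Performance * Quality / 10000
A * P = 85.9% * 97.1% / 100 = 83.41%
OEE = 83.41% * 95.4% / 100 = 79.6%

79.6%


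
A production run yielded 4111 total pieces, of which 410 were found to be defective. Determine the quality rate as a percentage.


Formula: Quality Rate = Good Pieces / Total Pieces * 100
Good pieces = 4111 - 410 = 3701
QR = 3701 / 4111 * 100 = 90.0%

90.0%


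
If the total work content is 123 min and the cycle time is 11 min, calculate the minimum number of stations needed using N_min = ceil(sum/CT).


Formula: N_min = ceil(Sum of Task Times / Cycle Time)
N_min = ceil(123 min / 11 min) = ceil(11.1818)
N_min = 12 stations

12


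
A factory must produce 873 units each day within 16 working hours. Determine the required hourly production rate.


Formula: Production Rate = Daily Demand / Available Hours
Rate = 873 units/day / 16 hours/day
Rate = 54.6 units/hour

54.6 units/hour


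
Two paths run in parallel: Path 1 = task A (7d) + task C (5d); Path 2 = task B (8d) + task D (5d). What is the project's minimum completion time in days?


Path 1 = 7 + 5 = 12 days
Path 2 = 8 + 5 = 13 days
Duration = max(12, 13) = 13 days

13 days


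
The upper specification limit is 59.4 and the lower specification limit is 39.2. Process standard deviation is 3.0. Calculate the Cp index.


Cp = (59.4 - 39.2) / (6 * 3.0)

1.12


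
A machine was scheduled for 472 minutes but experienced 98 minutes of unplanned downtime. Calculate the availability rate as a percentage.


Formula: Availability = (Planned Time - Downtime) / Planned Time * 100
Uptime = 472 - 98 = 374 min
Availability = 374 / 472 * 100 = 79.2%

79.2%


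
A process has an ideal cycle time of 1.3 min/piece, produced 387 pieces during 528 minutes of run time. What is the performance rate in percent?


Formula: Performance = (Ideal CT * Total Count) / Run Time * 100
Ideal output time = 1.3 * 387 = 503.1 min
Performance = 503.1 / 528 * 100 = 95.3%

95.3%


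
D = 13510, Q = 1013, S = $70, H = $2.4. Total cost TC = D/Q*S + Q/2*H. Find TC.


TC = 13510/1013 * 70 + 1013/2 * 2.4

$2149.16


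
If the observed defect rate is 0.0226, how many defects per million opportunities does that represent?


DPMO = defect_rate * 1000000 = 0.0226 * 1000000

22600


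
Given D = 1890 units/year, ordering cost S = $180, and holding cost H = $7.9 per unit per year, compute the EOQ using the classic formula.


Formula: EOQ = sqrt(2 * D * S / H)
Numerator: 2 * 1890 * 180 = 680400
2DS/H = 680400 / 7.9 = 86126.6
EOQ = sqrt(86126.6) = 293.5 units

293.5 units


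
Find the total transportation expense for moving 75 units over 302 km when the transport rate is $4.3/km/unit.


TC = dist * cost * units = 302 * 4.3 * 75 = $97395.00

$97395.00


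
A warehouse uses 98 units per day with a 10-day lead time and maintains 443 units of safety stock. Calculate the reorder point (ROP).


Formula: ROP = (Daily Demand * Lead Time) + Safety Stock
Demand during lead time = 98 * 10 = 980 units
ROP = 980 + 443 = 1423 units

1423 units


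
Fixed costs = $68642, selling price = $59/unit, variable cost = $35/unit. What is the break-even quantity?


Formula: BEQ = Fixed Costs / (Price - Variable Cost)
Contribution margin = $59 - $35 = $24/unit
BEQ = ceil($68642 / $24/unit) = ceil(2860.08) = 2861 units

2861 units


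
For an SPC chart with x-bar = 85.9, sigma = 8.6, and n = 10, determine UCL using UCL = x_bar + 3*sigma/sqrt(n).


UCL = 85.9 + 3 * 8.6 / sqrt(10)

94.06


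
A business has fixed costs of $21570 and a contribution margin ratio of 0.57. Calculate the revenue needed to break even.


Formula: BER = Fixed Costs / Contribution Margin Ratio
BER = $21570 / 0.57
BER = $37842.11 (to the nearest cent)

$37842.11


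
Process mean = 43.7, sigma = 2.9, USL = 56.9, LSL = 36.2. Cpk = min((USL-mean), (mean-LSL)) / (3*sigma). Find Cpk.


Cpu = (56.9 - 43.7) / (3 * 2.9) = 1.52
Cpl = (43.7 - 36.2) / (3 * 2.9) = 0.86
Cpk = min(1.52, 0.86) = 0.86

0.86


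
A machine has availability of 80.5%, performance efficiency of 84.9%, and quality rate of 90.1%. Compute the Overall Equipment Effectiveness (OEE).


Formula: OEE = Availability * Performance * Quality / 10000
A * P = 80.5% * 84.9% / 100 = 68.34%
OEE = 68.34% * 90.1% / 100 = 61.6%

61.6%


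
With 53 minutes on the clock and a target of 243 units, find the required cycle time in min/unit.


Formula: CT = Available Time / Number of Units
CT = 53 min / 243 units
CT = 0.22 min/unit

0.22 min/unit


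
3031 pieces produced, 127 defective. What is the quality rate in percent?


Formula: Quality Rate = Good Pieces / Total Pieces * 100
Good pieces = 3031 - 127 = 2904
QR = 2904 / 3031 * 100 = 95.8%

95.8%


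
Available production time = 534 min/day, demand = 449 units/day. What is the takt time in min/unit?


Formula: Takt Time = Available Production Time / Customer Demand
Takt = 534 min/day / 449 units/day
Takt = 1.19 min/unit

1.19 min/unit


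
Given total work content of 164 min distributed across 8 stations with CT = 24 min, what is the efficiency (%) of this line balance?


Formula: Efficiency = Sum of Task Times / (N_stations * CT) * 100
Total station capacity = 8 stations * 24 min = 192 min
Efficiency = 164 / 192 * 100 = 85.4%

85.4%


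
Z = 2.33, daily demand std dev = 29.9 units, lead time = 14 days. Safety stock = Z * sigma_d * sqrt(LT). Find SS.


Formula: SS = z * sigma_d * sqrt(LT)
sqrt(LT) = sqrt(14) = 3.7417
SS = 2.33 * 29.9 * 3.7417
SS = 260.7 units

260.7 units


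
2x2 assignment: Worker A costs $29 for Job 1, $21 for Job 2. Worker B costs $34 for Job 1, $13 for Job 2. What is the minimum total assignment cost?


Option 1: A->1 + B->2 = $29 + $13 = $42
Option 2: A->2 + B->1 = $21 + $34 = $55
Min cost = min($42, $55) = $42

$42


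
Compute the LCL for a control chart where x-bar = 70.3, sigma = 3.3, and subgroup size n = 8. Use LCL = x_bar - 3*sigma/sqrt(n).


LCL = 70.3 - 3 * 3.3 / sqrt(8)

66.8


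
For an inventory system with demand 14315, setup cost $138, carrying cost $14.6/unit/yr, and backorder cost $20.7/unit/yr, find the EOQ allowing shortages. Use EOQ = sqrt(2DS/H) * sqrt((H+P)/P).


Formula: EOQ* = sqrt(2DS/H) * sqrt((H+P)/P)
Base EOQ = sqrt(2*14315*138/14.6) = 520.2 units
Correction = sqrt((14.6+20.7)/20.7) = 1.30588
EOQ* = 520.2 * 1.30588 = 679.3 units

679.3 units


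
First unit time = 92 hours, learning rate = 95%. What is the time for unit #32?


Formula: T_n = T_1 * (learning_rate)^(log2(n)) where learning_rate = rate/100
Doublings = log2(32) = 5
T_n = 92 * 0.95^5
T_n = 92 * 0.7738 = 71.2 hours

71.2 hours


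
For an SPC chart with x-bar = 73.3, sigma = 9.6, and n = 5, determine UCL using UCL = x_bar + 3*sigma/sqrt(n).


UCL = 73.3 + 3 * 9.6 / sqrt(5)

86.18


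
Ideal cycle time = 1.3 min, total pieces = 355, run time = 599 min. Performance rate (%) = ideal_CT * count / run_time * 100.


Formula: Performance = (Ideal CT * Total Count) / Run Time * 100
Ideal output time = 1.3 * 355 = 461.5 min
Performance = 461.5 / 599 * 100 = 77.0%

77.0%


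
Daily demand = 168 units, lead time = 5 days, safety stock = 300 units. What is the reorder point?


Formula: ROP = (Daily Demand * Lead Time) + Safety Stock
Demand during lead time = 168 * 5 = 840 units
ROP = 840 + 300 = 1140 units

1140 units


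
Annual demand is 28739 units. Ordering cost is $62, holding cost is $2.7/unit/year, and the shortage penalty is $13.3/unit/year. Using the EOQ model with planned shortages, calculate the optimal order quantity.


Formula: EOQ* = sqrt(2DS/H) * sqrt((H+P)/P)
Base EOQ = sqrt(2*28739*62/2.7) = 1148.85 units
Correction = sqrt((2.7+13.3)/13.3) = 1.09682
EOQ* = 1148.85 * 1.09682 = 1260.1 units

1260.1 units


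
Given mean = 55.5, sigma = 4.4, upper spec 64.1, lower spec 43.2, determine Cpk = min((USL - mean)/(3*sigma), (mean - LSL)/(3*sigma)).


Cpu = (64.1 - 55.5) / (3 * 4.4) = 0.65
Cpl = (55.5 - 43.2) / (3 * 4.4) = 0.93
Cpk = min(0.65, 0.93) = 0.65

0.65


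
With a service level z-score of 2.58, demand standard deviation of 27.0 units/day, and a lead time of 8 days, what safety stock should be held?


Formula: SS = z * sigma_d * sqrt(LT)
sqrt(LT) = sqrt(8) = 2.8284
SS = 2.58 * 27.0 * 2.8284
SS = 197.0 units

197.0 units


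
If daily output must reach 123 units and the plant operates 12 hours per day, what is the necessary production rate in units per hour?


Formula: Production Rate = Daily Demand / Available Hours
Rate = 123 units/day / 12 hours/day
Rate = 10.3 units/hour

10.3 units/hour


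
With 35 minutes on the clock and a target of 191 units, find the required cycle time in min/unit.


Formula: CT = Available Time / Number of Units
CT = 35 min / 191 units
CT = 0.18 min/unit

0.18 min/unit


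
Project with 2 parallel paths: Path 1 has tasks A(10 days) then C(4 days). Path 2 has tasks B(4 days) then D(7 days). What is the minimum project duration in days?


Path 1 = 10 + 4 = 14 days
Path 2 = 4 + 7 = 11 days
Duration = max(14, 11) = 14 days

14 days


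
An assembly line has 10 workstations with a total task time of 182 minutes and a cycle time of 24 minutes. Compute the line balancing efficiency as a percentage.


Formula: Efficiency = Sum of Task Times / (N_stations * CT) * 100
Total station capacity = 10 stations * 24 min = 240 min
Efficiency = 182 / 240 * 100 = 75.8%

75.8%


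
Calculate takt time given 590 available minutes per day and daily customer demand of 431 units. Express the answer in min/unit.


Formula: Takt Time = Available Production Time / Customer Demand
Takt = 590 min/day / 431 units/day
Takt = 1.37 min/unit

1.37 min/unit


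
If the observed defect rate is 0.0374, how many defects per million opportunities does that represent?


DPMO = defect_rate * 1000000 = 0.0374 * 1000000

37400


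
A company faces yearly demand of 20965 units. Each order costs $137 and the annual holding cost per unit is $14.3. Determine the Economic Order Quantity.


Formula: EOQ = sqrt(2 * D * S / H)
Numerator: 2 * 20965 * 137 = 5744410
2DS/H = 5744410 / 14.3 = 401707.0
EOQ = sqrt(401707.0) = 633.8 units

633.8 units


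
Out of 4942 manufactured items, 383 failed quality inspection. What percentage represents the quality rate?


Formula: Quality Rate = Good Pieces / Total Pieces * 100
Good pieces = 4942 - 383 = 4559
QR = 4559 / 4942 * 100 = 92.3%

92.3%


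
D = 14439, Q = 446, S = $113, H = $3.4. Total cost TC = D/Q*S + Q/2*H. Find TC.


TC = 14439/446 * 113 + 446/2 * 3.4

$4416.51


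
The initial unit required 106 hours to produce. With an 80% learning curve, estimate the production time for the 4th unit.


Formula: T_n = T_1 * (learning_rate)^(log2(n)) where learning_rate = rate/100
Doublings = log2(4) = 2
T_n = 106 * 0.8^2
T_n = 106 * 0.64 = 67.8 hours

67.8 hours


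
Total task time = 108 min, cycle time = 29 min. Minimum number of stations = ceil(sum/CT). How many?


Formula: N_min = ceil(Sum of Task Times / Cycle Time)
N_min = ceil(108 min / 29 min) = ceil(3.7241)
N_min = 4 stations

4


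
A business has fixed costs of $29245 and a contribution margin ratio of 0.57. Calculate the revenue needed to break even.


Formula: BER = Fixed Costs / Contribution Margin Ratio
BER = $29245 / 0.57
BER = $51307.02 (to the nearest cent)

$51307.02


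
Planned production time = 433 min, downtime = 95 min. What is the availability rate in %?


Formula: Availability = (Planned Time - Downtime) / Planned Time * 100
Uptime = 433 - 95 = 338 min
Availability = 338 / 433 * 100 = 78.1%

78.1%


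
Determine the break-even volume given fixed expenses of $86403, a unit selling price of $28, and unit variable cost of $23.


Formula: BEQ = Fixed Costs / (Price - Variable Cost)
Contribution margin = $28 - $23 = $5/unit
BEQ = ceil($86403 / $5/unit) = ceil(17280.6) = 17281 units

17281 units


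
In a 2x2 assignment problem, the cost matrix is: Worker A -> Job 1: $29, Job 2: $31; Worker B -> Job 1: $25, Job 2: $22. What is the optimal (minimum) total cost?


Option 1: A->1 + B->2 = $29 + $22 = $51
Option 2: A->2 + B->1 = $31 + $25 = $56
Min cost = min($51, $56) = $51

$51


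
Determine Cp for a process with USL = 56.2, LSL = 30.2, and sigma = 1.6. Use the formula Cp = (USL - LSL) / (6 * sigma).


Cp = (56.2 - 30.2) / (6 * 1.6)

2.71


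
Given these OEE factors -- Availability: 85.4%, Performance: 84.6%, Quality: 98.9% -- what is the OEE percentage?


Formula: OEE = Availability * Performance * Quality / 10000
A * P = 85.4% * 84.6% / 100 = 72.25%
OEE = 72.25% * 98.9% / 100 = 71.5%

71.5%
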